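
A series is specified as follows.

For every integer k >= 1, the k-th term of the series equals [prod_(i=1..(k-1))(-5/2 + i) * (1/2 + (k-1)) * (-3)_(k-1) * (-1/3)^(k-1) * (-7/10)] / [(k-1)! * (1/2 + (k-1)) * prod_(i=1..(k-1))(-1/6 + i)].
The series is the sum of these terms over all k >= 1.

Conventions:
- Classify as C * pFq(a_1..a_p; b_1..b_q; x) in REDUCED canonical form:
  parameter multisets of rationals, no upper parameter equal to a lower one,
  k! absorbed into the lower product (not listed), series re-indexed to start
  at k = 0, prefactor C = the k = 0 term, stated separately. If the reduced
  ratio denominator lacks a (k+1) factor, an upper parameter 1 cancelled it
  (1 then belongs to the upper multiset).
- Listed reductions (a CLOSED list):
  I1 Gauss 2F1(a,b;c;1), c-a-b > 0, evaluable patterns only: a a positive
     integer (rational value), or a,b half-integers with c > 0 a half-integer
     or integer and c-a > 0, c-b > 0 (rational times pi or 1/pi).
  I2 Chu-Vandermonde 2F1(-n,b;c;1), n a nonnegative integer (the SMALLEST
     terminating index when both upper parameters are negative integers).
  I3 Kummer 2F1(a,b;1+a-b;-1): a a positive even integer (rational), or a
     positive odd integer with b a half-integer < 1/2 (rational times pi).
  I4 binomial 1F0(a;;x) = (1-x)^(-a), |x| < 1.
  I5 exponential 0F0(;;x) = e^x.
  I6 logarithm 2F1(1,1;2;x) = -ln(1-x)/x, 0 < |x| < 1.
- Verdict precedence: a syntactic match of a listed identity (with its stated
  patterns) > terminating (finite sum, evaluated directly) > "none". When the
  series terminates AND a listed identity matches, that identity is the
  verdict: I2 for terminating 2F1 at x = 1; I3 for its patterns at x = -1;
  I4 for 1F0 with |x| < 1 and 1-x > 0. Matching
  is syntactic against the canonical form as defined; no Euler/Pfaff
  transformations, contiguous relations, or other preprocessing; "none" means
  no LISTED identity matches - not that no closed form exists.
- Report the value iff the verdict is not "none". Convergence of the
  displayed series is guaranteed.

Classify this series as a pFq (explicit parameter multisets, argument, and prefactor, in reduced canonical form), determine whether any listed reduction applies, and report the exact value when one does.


At argument -1/3: a 2F1 with upper {-3, -3/2}, lower {5/6}, scaled by C = -7/10. Verdict: terminating. With -3 upstairs the series is a 4-term polynomial sum; evaluated term by term. Its exact value is 2072/4675.

Key observation: t_0 = -7/10 here, and the factor k + 1/2 cancels (top and bottom), leaving C = -7/10.
Consecutive-term ratio: r(k) = (-1/3) * (k-3) (k-3/2) / [(k+5/6) (k+1)] - rational in k, leading ratio (-1/3); with t_0 = -7/10, classification follows.


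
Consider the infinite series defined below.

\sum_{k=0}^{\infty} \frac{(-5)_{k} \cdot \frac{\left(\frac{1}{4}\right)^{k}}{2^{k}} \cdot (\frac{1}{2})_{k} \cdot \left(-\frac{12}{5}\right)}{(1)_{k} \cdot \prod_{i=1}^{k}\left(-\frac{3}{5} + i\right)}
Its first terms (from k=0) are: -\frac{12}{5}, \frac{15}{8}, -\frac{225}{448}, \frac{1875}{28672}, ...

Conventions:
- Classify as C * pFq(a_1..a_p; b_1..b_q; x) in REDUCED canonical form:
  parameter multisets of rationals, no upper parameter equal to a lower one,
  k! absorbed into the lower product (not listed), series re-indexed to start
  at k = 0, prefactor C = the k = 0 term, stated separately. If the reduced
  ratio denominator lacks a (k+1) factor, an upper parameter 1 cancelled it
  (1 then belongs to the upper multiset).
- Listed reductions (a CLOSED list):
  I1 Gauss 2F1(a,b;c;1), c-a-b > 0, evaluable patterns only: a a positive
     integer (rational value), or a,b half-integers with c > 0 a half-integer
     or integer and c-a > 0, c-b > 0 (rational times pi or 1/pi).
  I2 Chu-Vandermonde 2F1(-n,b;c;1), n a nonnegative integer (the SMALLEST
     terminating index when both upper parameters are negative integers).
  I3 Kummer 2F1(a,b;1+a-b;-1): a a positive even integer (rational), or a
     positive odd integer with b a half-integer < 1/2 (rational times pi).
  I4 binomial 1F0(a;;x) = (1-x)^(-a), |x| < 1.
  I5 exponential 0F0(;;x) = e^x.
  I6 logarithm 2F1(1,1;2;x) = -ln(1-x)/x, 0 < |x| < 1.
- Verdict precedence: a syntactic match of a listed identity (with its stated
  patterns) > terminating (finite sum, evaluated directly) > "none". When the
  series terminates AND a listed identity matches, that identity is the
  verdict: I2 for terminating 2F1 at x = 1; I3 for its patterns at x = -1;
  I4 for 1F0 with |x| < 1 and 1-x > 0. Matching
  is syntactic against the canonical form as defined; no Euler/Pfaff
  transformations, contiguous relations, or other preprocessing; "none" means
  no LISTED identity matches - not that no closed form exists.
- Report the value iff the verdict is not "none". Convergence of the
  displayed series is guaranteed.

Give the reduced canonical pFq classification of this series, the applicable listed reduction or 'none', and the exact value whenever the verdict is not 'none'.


With C = -\frac{12}{5}: the canonical form is 2F1(-5, \frac{1}{2}; \frac{2}{5}; \frac{1}{8}). Verdict: terminating. With -5 upstairs the series is a 6-term polynomial sum; evaluated term by term. Exact value: -\frac{26516635707}{27451719680}.

The tell: from the first term -\frac{12}{5}: (1)_k (C = -12/5) is k! itself.
Consecutive-term ratio: r(k) = \frac{1}{8} * (k-5) (k+\frac{1}{2}) / [(k+\frac{2}{5}) (k+1)] - rational in k. x = \frac{1}{8}; t_0 = -\frac{12}{5}; negate the roots.


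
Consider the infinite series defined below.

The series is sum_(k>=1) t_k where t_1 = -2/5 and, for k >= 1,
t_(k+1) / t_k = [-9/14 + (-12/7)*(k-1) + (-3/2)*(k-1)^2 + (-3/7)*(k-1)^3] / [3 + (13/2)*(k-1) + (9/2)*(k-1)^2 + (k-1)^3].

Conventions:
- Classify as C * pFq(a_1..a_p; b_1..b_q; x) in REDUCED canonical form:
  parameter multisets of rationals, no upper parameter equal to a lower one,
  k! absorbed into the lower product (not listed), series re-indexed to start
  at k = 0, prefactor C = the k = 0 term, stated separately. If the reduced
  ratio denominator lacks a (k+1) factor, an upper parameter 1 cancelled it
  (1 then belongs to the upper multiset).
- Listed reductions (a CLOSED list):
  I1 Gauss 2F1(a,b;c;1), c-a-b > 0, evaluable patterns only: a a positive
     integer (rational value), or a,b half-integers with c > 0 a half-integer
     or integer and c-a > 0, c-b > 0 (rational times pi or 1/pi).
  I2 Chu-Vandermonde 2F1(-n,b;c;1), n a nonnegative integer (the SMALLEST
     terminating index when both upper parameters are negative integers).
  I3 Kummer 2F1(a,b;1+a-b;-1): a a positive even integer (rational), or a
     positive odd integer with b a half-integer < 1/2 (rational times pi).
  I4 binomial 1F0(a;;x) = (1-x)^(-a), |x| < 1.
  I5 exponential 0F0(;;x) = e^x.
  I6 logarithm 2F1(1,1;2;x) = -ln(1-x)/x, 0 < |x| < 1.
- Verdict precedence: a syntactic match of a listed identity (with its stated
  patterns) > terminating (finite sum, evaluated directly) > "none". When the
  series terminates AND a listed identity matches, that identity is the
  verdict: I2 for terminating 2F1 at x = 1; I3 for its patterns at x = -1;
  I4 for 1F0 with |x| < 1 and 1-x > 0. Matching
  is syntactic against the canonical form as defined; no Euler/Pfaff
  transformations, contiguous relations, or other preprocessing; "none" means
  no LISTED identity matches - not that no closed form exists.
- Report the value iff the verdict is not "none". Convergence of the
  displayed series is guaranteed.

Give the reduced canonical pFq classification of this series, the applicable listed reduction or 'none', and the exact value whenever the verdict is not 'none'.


Prefactor -2/5, argument -3/7: 2F1 with upper {1, 1} over lower {2}. Verdict: the logarithmic series (I6) applies (the logarithm: parameters (1,1;2), x = -3/7). Its exact value is (-14/15) * ln(10/7).

Key step: with t_0 = -2/5, the expanded ratio factors over Q; C = -2/5, roots give parameters.
Adjacent-term ratio: r(k) = (-3/7) * (k+1) (k+1) / [(k+2) (k+1)] ; factor over Q: parameters, x = (-3/7), and C = -2/5.


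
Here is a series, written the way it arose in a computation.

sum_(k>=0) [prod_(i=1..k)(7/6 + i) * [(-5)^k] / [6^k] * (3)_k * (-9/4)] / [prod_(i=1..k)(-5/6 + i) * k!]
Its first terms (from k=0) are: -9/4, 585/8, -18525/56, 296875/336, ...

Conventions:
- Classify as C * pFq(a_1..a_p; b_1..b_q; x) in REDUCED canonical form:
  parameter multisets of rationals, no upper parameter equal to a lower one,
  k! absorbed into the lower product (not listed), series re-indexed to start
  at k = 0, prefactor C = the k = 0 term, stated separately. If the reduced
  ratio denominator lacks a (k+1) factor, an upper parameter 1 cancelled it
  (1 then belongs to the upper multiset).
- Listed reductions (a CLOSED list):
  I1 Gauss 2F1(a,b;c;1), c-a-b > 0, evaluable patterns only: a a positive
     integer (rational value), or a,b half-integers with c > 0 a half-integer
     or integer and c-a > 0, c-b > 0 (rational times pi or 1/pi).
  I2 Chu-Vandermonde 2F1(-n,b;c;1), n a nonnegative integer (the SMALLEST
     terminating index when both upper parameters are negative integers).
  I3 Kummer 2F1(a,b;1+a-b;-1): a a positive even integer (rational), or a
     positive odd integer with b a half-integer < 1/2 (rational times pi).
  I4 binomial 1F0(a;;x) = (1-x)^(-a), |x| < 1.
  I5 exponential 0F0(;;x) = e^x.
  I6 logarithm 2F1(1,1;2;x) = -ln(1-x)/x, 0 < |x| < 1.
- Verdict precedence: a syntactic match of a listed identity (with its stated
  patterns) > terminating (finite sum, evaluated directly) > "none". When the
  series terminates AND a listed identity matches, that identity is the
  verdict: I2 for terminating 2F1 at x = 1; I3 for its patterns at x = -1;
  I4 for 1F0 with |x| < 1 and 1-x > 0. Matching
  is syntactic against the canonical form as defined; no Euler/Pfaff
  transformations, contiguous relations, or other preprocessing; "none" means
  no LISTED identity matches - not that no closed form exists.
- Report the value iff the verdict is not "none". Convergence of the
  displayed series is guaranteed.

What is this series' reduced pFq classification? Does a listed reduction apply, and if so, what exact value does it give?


Key step: t_0 being -9/4, the lower running product (prefactor -9/4) is a rising factorial.
Consecutive-term ratio: r(k) = (-5/6) * (k+13/6) (k+3) / [(k+1/6) (k+1)] - rational; roots negated = parameters, x = (-5/6), C = -9/4.

Reduced: x = -5/6, 2F1, upper = {13/6, 3}, lower = {1/6}, C = -9/4. Verdict: none here - no I1-I6 shape fits x = -5/6 with lower {1/6}.


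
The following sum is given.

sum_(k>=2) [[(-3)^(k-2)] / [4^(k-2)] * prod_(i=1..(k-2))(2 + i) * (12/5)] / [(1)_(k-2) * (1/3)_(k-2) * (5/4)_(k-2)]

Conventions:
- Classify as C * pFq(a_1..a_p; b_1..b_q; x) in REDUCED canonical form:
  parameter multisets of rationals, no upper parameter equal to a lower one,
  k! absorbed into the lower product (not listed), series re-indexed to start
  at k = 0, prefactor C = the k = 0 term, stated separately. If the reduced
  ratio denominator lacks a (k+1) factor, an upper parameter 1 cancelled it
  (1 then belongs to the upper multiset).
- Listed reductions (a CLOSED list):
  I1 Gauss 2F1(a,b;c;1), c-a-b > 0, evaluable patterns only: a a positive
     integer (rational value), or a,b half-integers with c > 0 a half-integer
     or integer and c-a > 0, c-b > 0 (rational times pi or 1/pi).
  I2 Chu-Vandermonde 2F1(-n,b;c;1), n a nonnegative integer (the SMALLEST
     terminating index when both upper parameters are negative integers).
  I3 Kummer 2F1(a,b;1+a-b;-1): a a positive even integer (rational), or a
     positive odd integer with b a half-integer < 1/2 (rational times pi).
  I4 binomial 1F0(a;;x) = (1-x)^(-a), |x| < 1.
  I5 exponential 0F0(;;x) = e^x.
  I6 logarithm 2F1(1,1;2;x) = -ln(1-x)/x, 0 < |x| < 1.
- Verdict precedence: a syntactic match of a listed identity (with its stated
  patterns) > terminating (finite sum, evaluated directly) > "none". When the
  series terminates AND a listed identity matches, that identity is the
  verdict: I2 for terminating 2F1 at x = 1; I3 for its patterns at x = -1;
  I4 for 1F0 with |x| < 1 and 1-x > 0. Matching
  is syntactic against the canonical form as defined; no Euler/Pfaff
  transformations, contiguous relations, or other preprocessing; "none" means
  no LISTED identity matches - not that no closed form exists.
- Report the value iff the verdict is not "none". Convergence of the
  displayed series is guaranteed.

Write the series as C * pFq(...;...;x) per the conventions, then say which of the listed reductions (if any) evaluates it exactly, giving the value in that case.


Canonical form: C = 12/5 times 1F2 with upper {3}, lower {1/3, 5/4}, x = -3/4. Verdict: no listed reduction: x = -3/4 and upper {3} fail every I1-I6 pattern.

Structural cue: from the first term 12/5: the two geometric factors (prefactor 12/5) combine into one argument.
Adjacent-term ratio: r(k) = (-3/4) * (k+3) / [(k+1/3) (k+5/4) (k+1)] - rational in k, leading ratio (-3/4); with t_0 = 12/5, classification follows.


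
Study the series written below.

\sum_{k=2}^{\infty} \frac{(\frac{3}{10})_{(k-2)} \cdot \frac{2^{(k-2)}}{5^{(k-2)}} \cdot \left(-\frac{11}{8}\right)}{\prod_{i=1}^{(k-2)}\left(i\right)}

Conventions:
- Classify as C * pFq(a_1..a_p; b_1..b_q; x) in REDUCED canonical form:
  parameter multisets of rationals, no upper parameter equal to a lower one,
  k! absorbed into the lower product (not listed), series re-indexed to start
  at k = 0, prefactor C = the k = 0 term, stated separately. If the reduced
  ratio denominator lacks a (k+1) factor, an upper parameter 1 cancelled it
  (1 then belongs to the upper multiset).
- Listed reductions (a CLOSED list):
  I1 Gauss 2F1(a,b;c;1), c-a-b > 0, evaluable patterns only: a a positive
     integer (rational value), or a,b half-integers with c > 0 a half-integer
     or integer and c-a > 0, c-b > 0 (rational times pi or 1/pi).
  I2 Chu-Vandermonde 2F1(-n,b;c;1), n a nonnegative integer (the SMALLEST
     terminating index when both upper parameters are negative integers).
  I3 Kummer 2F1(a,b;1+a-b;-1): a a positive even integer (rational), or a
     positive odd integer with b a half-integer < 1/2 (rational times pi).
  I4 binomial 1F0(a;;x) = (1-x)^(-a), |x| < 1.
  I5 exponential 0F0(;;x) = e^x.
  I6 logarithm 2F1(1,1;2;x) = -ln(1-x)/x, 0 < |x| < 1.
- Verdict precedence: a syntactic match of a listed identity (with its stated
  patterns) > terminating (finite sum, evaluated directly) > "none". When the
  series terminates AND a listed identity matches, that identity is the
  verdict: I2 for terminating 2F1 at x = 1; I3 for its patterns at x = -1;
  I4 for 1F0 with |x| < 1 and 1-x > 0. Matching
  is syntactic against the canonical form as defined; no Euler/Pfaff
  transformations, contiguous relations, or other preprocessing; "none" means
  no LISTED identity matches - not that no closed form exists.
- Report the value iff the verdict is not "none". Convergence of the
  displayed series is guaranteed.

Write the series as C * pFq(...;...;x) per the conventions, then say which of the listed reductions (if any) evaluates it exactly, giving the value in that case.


Prefactor -\frac{11}{8}, argument \frac{2}{5}: 1F0 with upper {\frac{3}{10}} over lower {-}. Verdict: binomial (I4) applies (the 1F0 binomial series: exponent -3/10, x = \frac{2}{5}). Sum: \left(-\frac{11}{8}\right) \cdot \left(\frac{3}{5}\right)^{-\frac{3}{10}}.

Key observation: from the first term -\frac{11}{8}: the two geometric factors (prefactor -11/8) combine into one argument.
Ratio: r(k) = \frac{2}{5} * (k+\frac{3}{10}) / [(k+1)] - rational; roots negated = parameters, x = \frac{2}{5}, C = -\frac{11}{8}.


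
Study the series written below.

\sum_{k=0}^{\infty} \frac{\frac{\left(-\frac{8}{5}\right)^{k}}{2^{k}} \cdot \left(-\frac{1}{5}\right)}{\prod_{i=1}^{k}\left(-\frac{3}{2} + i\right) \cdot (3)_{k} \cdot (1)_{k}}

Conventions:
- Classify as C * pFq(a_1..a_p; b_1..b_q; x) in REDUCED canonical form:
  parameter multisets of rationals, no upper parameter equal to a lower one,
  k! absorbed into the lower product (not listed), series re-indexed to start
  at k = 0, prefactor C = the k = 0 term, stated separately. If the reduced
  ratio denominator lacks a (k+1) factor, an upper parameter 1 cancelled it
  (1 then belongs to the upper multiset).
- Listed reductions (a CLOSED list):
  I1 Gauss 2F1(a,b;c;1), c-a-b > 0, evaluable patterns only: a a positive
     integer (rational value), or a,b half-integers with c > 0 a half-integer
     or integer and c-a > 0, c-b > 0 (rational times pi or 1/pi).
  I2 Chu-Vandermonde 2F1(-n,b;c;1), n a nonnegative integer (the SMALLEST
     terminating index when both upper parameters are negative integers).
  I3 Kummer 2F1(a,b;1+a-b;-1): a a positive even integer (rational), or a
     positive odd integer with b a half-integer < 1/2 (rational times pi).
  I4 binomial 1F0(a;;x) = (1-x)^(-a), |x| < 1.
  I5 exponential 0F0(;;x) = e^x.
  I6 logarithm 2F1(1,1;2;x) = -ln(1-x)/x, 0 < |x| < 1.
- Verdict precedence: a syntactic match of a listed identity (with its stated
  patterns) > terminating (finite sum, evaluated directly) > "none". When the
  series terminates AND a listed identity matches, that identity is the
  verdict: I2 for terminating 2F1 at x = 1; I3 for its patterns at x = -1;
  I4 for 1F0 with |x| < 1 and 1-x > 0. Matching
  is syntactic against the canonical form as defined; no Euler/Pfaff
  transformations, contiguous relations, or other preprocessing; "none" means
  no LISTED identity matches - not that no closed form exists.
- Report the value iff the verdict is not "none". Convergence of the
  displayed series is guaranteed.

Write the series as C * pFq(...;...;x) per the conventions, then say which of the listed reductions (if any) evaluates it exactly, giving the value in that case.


At argument -\frac{4}{5}: a 0F2 with upper {-}, lower {-\frac{1}{2}, 3}, scaled by C = -\frac{1}{5}. Verdict: none. No listed pattern accepts 0F2(-; -\frac{1}{2}, 3; -\frac{4}{5}).

First insight: t_0 = -\frac{1}{5} here, and the two k-th powers (C = -1/5) combine into one argument.
Ratio: r(k) = -\frac{4}{5} * 1 / [(k-\frac{1}{2}) (k+3) (k+1)] - rational in k, leading ratio -\frac{4}{5}; with t_0 = -\frac{1}{5}, classification follows.


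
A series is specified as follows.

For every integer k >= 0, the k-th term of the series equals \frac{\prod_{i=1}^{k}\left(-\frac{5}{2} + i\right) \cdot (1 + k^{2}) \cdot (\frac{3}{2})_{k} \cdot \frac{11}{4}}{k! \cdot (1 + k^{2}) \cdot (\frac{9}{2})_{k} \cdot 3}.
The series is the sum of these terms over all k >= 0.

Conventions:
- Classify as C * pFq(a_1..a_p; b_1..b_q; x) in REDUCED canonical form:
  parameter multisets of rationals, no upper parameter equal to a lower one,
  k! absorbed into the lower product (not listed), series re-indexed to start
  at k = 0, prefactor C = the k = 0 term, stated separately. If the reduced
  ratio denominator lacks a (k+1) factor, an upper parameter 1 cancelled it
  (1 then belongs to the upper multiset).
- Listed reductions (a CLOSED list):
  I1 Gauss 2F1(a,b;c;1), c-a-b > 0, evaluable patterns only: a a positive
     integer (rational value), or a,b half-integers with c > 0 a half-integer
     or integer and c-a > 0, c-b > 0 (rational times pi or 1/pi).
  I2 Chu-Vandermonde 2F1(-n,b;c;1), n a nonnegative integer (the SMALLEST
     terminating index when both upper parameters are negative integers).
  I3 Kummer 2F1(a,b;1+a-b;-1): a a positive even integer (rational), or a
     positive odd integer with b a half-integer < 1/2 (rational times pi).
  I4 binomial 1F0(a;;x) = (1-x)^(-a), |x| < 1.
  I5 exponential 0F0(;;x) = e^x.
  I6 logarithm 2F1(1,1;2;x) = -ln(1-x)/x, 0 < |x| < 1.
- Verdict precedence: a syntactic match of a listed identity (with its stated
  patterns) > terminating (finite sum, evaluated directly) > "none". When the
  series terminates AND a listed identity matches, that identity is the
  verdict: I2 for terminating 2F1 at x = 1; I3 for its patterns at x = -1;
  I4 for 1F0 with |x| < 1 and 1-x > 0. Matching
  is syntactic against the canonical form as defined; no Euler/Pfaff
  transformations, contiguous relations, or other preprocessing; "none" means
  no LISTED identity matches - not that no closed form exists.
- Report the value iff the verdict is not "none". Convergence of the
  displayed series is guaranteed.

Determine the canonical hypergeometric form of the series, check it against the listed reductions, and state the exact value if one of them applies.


Canonical form: C = \frac{11}{12} times 2F1 with upper {-\frac{3}{2}, \frac{3}{2}}, lower {\frac{9}{2}}, x = 1. Verdict (x = 1): Gauss (I1, half-integer pattern) applies (x = 1; upper {-\frac{3}{2}, \frac{3}{2}} half-integers, c = \frac{9}{2} in the evaluable pattern). Hence: \frac{2695}{16384} \cdot \pi.

Structural cue: x = 1 and the factor k^2 + 1 cancels (top and bottom), leaving prefactor 11/12.
Step ratio: r(k) = 1 * (k-\frac{3}{2}) (k+\frac{3}{2}) / [(k+\frac{9}{2}) (k+1)] - rational in k. x = 1; t_0 = \frac{11}{12}; negate the roots.


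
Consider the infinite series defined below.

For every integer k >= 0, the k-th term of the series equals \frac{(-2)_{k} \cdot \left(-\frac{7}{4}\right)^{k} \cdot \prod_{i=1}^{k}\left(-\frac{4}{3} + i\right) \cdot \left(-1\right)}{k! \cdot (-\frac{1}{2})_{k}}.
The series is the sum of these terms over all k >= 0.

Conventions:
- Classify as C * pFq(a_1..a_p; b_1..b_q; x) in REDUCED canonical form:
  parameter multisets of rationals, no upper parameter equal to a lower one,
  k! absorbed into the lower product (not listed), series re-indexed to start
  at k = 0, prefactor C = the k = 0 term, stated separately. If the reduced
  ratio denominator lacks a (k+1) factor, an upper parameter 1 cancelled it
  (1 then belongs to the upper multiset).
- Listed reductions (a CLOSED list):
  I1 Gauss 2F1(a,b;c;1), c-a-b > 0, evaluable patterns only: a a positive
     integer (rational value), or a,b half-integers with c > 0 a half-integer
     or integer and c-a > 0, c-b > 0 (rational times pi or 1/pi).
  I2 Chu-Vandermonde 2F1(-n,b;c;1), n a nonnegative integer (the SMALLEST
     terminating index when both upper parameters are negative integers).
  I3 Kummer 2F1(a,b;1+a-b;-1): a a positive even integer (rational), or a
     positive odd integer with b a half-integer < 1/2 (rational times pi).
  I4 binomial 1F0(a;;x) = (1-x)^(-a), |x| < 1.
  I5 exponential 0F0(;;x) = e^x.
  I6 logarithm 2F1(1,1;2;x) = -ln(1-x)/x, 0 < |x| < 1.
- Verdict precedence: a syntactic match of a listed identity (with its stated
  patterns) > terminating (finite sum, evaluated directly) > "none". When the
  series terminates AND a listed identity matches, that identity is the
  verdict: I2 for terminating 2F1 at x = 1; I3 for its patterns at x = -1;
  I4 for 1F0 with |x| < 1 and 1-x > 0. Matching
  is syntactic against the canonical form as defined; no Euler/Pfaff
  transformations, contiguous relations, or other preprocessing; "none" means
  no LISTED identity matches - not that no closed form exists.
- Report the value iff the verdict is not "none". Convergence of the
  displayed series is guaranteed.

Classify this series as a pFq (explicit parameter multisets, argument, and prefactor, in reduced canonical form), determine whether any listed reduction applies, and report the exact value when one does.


At argument -\frac{7}{4}: a 2F1 with upper {-2, -\frac{1}{3}}, lower {-\frac{1}{2}}, scaled by C = -1. Verdict: terminating - no listed pattern fits, but -2 in the upper list cuts the series at k = 2; direct evaluation. Sum: -\frac{109}{18}.

Key observation: t_0 = -1 here, and the running product (C = -1) telescopes to a rising factorial.
Consecutive-term ratio: r(k) = -\frac{7}{4} * (k-2) (k-\frac{1}{3}) / [(k-\frac{1}{2}) (k+1)] - poly over poly, x = -\frac{7}{4} from leading terms; C = -1 at k = 0.


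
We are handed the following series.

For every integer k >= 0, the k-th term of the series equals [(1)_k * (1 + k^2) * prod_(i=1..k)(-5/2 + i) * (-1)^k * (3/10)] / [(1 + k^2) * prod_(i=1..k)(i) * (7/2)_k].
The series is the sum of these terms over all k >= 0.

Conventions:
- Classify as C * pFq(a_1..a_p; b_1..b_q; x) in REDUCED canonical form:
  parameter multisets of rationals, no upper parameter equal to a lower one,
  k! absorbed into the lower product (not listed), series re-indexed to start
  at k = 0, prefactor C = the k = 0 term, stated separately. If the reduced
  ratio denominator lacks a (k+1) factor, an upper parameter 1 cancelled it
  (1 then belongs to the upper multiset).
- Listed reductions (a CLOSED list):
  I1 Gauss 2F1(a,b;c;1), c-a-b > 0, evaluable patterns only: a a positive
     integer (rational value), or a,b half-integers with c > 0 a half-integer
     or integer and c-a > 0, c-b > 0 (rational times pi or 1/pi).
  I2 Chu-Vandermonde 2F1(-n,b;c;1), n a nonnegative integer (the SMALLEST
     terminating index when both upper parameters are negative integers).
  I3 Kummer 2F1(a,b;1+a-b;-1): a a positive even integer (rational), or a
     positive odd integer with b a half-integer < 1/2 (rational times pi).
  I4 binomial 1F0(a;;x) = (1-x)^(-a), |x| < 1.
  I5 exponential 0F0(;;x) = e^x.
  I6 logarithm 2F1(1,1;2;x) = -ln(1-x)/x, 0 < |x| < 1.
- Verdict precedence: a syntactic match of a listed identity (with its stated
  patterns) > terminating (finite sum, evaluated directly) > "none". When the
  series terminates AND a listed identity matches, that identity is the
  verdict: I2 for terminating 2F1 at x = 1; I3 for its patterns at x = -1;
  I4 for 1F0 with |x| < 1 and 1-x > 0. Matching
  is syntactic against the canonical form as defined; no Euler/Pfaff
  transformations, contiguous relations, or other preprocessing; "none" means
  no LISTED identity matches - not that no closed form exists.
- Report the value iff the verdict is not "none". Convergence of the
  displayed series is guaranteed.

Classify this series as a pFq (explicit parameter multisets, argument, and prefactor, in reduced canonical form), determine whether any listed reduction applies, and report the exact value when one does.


x = -1 here; the reduced form reads 2F1, upper {-3/2, 1}, lower {7/2}, C = 3/10. Verdict: Kummer (I3) applies (x = -1; c = 7/2 equals 1+a-b for upper {-3/2, 1}: listed pattern). Value: (9/64) * pi.

The tell: x = (-1) and the factor k^2 + 1 cancels (top and bottom), leaving C = 3/10, x = -1.
Step ratio: r(k) = (-1) * (k-3/2) (k+1) / [(k+7/2) (k+1)] - rational; roots negated = parameters, x = (-1), C = 3/10.


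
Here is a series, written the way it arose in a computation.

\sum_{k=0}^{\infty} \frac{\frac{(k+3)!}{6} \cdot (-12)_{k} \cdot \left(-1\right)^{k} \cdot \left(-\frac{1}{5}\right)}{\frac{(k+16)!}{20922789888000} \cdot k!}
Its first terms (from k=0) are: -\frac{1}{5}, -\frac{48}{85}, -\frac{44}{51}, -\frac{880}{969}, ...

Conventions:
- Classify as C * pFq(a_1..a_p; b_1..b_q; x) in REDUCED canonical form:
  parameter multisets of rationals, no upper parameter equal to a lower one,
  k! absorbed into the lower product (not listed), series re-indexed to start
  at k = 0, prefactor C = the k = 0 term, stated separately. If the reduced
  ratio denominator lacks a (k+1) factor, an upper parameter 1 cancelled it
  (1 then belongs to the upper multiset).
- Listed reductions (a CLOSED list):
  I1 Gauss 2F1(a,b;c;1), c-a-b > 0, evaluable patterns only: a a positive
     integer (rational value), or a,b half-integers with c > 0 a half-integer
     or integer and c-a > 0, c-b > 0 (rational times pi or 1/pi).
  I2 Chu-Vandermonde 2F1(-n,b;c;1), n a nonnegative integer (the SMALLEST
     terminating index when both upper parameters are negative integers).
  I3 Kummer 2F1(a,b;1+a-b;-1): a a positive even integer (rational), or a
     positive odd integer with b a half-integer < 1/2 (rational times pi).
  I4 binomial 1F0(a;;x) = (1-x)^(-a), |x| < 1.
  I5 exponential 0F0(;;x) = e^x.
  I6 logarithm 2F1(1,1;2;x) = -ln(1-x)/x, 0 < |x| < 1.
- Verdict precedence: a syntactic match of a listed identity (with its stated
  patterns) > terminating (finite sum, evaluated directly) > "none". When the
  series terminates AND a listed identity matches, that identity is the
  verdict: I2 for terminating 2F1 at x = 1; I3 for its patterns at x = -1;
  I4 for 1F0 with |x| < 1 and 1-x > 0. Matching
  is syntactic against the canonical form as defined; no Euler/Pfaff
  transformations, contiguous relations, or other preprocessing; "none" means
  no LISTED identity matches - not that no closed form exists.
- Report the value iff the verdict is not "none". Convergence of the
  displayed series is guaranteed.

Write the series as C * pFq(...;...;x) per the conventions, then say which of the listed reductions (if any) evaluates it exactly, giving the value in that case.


Key observation: t_0 = -\frac{1}{5} here, and the denominator's factorial ratio (C = -1/5) is a lower Pochhammer.
Step ratio: r(k) = -1 * (k-12) (k+4) / [(k+17) (k+1)] - rational in k, leading ratio -1; with t_0 = -\frac{1}{5}, classification follows.

Prefactor -\frac{1}{5}, argument -1: 2F1 with upper {-12, 4} over lower {17}. Verdict: Kummer (I3) applies (x = -1; c = 17 equals 1+a-b for upper {-12, 4}: listed pattern). Value: -4.


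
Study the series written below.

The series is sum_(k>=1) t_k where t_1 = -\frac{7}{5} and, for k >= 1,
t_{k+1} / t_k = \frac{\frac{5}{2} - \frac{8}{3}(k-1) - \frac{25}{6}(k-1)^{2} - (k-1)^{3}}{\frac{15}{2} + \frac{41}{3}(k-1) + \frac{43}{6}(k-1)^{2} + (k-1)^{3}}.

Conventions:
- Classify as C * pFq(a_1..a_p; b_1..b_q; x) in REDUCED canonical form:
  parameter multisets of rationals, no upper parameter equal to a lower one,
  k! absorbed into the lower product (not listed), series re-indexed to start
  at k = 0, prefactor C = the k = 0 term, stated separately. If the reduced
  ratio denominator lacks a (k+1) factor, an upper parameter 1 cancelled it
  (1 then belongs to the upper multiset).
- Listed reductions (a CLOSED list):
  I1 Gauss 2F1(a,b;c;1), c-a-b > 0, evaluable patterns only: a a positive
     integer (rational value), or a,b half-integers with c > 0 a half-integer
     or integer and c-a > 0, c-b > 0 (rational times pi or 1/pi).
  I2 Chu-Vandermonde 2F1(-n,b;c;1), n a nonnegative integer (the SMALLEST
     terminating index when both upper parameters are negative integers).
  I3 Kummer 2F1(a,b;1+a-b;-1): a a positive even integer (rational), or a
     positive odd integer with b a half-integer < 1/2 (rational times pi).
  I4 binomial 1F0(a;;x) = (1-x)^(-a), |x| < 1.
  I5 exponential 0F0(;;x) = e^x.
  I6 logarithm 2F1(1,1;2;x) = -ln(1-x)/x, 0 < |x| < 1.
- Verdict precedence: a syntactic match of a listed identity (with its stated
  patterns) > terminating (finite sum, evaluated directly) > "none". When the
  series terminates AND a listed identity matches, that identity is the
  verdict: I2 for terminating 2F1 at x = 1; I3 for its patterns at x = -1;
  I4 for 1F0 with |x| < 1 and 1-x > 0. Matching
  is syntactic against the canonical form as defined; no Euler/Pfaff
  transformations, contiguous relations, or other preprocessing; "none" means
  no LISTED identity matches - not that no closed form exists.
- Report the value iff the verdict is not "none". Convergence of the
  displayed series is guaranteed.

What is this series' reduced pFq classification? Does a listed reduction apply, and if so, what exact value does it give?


Canonical form: C = -\frac{7}{5} times 2F1 with upper {-\frac{1}{2}, 3}, lower {\frac{9}{2}}, x = -1. Verdict: the Kummer evaluation I3 applies (x = -1; c = \frac{9}{2} equals 1+a-b for upper {-\frac{1}{2}, 3}: listed pattern). Exact value: \left(-\frac{147}{256}\right) \cdot \pi.

Key step: with t_0 = -\frac{7}{5}, the parameter 5/3 appears in both the upper and lower lists and cancels.
Term ratio: r(k) = -1 * (k-\frac{1}{2}) (k+3) / [(k+\frac{9}{2}) (k+1)] ; factor over Q: parameters, x = -1, and C = -\frac{7}{5}.


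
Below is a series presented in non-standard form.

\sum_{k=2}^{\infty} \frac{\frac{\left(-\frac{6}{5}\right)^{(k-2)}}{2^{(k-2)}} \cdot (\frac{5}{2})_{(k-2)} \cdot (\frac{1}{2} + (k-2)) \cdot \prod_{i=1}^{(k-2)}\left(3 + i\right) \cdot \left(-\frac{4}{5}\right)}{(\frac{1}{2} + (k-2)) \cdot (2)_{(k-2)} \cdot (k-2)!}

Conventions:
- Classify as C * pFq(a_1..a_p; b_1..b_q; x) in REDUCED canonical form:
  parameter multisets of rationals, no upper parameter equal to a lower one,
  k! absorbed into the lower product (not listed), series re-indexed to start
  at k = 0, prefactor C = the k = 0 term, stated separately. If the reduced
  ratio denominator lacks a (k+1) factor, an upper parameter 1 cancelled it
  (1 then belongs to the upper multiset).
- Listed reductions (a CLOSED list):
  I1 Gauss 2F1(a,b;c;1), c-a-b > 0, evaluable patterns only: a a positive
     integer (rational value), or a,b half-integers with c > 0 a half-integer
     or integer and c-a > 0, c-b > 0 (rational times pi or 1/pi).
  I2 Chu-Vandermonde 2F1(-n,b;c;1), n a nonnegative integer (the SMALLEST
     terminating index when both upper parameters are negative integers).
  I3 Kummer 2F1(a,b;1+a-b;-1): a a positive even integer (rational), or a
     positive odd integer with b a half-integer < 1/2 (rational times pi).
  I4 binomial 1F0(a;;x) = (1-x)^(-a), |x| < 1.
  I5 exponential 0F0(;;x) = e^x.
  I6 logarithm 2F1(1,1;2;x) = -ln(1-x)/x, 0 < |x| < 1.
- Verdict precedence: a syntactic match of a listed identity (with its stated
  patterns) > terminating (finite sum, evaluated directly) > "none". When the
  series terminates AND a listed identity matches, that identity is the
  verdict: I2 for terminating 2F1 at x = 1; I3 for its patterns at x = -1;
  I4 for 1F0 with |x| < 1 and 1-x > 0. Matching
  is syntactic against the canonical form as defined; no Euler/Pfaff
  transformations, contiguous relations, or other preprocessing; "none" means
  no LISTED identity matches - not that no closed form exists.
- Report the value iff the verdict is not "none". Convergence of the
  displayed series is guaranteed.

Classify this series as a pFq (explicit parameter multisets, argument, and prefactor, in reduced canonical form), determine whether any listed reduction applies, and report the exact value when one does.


The series (x = -\frac{3}{5}) is 2F1: upper {\frac{5}{2}, 4}, lower {2}, prefactor -\frac{4}{5}. Verdict: none. Every listed pattern misses the 2F1 form at -\frac{3}{5}, upper {\frac{5}{2}, 4}.

Key observation: t_0 = -\frac{4}{5} here, and the running product (prefactor -4/5) telescopes to a rising factorial.
Consecutive-term ratio: r(k) = -\frac{3}{5} * (k+\frac{5}{2}) (k+4) / [(k+2) (k+1)] - poly over poly, x = -\frac{3}{5} from leading terms; C = -\frac{4}{5} at k = 0.


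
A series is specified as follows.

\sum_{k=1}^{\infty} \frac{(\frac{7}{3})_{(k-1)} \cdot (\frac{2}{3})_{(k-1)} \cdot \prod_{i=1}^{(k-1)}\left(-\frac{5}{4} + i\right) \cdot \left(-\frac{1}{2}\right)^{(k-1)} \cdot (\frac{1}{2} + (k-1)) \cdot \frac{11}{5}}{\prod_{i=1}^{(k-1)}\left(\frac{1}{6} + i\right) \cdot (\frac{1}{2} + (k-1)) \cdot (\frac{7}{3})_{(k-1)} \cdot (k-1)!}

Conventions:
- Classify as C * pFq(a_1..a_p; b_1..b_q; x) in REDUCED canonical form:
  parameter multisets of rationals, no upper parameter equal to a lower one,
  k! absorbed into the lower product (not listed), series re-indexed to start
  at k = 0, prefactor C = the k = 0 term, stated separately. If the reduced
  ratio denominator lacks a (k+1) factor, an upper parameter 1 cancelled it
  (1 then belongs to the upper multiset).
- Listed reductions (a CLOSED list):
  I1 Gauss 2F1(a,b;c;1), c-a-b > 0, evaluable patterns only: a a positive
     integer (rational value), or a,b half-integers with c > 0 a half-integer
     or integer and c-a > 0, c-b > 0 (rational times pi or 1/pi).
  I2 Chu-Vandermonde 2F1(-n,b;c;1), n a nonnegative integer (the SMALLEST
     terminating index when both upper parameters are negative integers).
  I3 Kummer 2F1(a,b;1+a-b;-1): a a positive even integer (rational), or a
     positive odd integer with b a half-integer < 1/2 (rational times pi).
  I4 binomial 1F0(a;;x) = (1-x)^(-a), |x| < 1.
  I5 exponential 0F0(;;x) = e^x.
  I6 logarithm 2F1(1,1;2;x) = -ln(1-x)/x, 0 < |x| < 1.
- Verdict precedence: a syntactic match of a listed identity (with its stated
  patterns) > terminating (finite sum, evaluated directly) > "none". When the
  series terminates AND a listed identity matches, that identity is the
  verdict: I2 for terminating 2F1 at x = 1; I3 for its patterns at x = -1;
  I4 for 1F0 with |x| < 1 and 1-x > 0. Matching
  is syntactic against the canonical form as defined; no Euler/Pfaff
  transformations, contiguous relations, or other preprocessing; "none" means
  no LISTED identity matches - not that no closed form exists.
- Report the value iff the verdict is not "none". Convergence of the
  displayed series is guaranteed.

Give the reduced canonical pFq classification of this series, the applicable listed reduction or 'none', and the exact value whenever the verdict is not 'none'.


First insight: t_0 being \frac{11}{5}, the factor k + 1/2 cancels (top and bottom), leaving prefactor 11/5.
Term ratio: r(k) = -\frac{1}{2} * (k-\frac{1}{4}) (k+\frac{2}{3}) / [(k+\frac{7}{6}) (k+1)] - rational in k. x = -\frac{1}{2}; t_0 = \frac{11}{5}; negate the roots.

The series (x = -\frac{1}{2}) is 2F1: upper {-\frac{1}{4}, \frac{2}{3}}, lower {\frac{7}{6}}, prefactor \frac{11}{5}. Verdict: none. Every listed pattern misses the 2F1 form at -\frac{1}{2}, upper {-\frac{1}{4}, \frac{2}{3}}.


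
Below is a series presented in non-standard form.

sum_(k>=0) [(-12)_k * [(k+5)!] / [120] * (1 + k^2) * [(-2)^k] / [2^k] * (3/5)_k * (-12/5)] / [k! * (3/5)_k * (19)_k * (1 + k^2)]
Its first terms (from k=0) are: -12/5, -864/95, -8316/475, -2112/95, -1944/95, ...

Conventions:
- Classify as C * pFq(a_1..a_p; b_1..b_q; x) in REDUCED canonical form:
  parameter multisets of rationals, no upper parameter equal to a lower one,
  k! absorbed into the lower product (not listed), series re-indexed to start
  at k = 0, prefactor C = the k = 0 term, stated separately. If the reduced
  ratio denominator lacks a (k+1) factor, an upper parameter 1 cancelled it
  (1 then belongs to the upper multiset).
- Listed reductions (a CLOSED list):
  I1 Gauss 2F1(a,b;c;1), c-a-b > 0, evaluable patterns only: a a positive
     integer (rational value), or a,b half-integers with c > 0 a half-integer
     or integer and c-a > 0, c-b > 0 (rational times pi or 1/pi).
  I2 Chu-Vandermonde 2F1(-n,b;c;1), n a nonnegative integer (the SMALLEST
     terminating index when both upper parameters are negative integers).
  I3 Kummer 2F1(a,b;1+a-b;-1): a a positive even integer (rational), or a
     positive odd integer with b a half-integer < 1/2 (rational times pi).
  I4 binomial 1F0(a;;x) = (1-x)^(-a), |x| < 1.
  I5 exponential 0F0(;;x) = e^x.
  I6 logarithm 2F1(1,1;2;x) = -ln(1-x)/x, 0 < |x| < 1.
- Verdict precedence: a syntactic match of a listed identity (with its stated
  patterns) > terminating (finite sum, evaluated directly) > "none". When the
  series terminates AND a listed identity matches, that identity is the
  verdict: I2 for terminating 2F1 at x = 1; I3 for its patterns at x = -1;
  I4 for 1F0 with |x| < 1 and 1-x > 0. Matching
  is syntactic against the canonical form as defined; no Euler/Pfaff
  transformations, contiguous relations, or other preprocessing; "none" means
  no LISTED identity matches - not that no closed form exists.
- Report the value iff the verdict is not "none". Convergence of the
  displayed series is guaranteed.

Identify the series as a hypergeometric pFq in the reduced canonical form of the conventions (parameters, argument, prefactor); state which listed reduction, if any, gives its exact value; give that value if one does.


Reduced: x = -1, 2F1, upper = {-12, 6}, lower = {19}, C = -12/5. Verdict: Kummer's theorem (I3) matches (x = -1; c = 19 equals 1+a-b for upper {-12, 6}: listed pattern). Hence: -2448/25.

First insight: x = (-1) and the factorial ratio (prefactor -12/5) (k+a-1)!/(a-1)! is a rising factorial (a)_k.
Adjacent-term ratio: r(k) = (-1) * (k-12) (k+6) / [(k+19) (k+1)] - rational; roots negated = parameters, x = (-1), C = -12/5.


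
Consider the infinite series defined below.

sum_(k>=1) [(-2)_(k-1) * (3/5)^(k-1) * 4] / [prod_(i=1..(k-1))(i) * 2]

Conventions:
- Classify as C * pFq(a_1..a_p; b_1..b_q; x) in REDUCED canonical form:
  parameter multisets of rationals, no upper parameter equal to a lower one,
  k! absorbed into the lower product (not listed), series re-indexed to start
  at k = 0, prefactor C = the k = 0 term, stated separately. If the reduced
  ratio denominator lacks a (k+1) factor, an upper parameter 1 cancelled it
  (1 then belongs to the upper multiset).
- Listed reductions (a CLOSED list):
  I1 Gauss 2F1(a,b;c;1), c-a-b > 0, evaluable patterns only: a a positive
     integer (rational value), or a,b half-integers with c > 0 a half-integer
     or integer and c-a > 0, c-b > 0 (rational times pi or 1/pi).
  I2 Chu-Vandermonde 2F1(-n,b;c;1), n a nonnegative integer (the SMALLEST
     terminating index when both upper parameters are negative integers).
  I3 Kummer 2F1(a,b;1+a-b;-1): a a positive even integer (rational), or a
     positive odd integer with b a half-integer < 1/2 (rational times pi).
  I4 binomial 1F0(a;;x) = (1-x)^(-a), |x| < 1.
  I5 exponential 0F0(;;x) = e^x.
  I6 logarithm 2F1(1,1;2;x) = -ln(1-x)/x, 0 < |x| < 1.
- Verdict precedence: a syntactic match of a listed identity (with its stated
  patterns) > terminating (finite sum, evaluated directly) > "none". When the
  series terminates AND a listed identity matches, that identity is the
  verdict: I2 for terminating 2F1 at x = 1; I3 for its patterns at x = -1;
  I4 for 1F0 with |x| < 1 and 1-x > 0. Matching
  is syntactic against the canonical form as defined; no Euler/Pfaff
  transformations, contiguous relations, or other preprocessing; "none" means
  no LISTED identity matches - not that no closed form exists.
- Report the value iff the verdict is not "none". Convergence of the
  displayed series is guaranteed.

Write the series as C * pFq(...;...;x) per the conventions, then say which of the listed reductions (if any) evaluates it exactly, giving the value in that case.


At argument 3/5: a 1F0 with upper {-2}, lower {-}, scaled by C = 2. Verdict: this is the binomial series (I4) (the 1F0 binomial series: exponent 2, x = 3/5). Sum: 8/25.

Key step: from the first term 2: the product of the first k integers (C = 2, x = 3/5) is k!.
Step ratio: r(k) = (3/5) * (k-2) / [(k+1)] - rational; roots negated = parameters, x = (3/5), C = 2.
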